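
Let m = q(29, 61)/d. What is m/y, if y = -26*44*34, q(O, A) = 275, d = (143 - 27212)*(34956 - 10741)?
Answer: 5/463552510512 ≈ 1.0786e-11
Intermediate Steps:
d = -655475835 (d = -27069*24215 = -655475835)
y = -38896 (y = -1144*34 = -38896)
m = -55/131095167 (m = 275/(-655475835) = 275*(-1/655475835) = -55/131095167 ≈ -4.1954e-7)
m/y = -55/131095167/(-38896) = -55/131095167*(-1/38896) = 5/463552510512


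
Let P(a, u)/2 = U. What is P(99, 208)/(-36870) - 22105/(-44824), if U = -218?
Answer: 417277307/826330440 ≈ 0.50498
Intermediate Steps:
P(a, u) = -436 (P(a, u) = 2*(-218) = -436)
P(99, 208)/(-36870) - 22105/(-44824) = -436/(-36870) - 22105/(-44824) = -436*(-1/36870) - 22105*(-1/44824) = 218/18435 + 22105/44824 = 417277307/826330440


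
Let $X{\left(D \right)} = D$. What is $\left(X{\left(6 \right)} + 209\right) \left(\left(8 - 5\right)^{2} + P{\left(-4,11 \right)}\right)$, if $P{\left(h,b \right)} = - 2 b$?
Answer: $-2795$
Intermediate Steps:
$\left(X{\left(6 \right)} + 209\right) \left(\left(8 - 5\right)^{2} + P{\left(-4,11 \right)}\right) = \left(6 + 209\right) \left(\left(8 - 5\right)^{2} - 22\right) = 215 \left(\left(8 - 5\right)^{2} - 22\right) = 215 \left(3^{2} - 22\right) = 215 \left(9 - 22\right) = 215 \left(-13\right) = -2795$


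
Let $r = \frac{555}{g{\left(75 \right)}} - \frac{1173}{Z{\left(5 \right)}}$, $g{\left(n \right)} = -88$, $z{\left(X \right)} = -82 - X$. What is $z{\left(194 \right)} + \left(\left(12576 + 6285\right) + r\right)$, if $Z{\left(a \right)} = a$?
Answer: $\frac{8071401}{440} \approx 18344.0$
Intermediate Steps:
$r = - \frac{105999}{440}$ ($r = \frac{555}{-88} - \frac{1173}{5} = 555 \left(- \frac{1}{88}\right) - \frac{1173}{5} = - \frac{555}{88} - \frac{1173}{5} = - \frac{105999}{440} \approx -240.91$)
$z{\left(194 \right)} + \left(\left(12576 + 6285\right) + r\right) = \left(-82 - 194\right) + \left(\left(12576 + 6285\right) - \frac{105999}{440}\right) = \left(-82 - 194\right) + \left(18861 - \frac{105999}{440}\right) = -276 + \frac{8192841}{440} = \frac{8071401}{440}$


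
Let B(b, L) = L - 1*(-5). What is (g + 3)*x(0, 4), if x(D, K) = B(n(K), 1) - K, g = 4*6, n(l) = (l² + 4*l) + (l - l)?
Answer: 54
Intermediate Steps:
n(l) = l² + 4*l (n(l) = (l² + 4*l) + 0 = l² + 4*l)
g = 24
B(b, L) = 5 + L (B(b, L) = L + 5 = 5 + L)
x(D, K) = 6 - K (x(D, K) = (5 + 1) - K = 6 - K)
(g + 3)*x(0, 4) = (24 + 3)*(6 - 1*4) = 27*(6 - 4) = 27*2 = 54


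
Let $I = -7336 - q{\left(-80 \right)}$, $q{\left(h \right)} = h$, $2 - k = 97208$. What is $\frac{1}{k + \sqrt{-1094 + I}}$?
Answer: $- \frac{48603}{4724507393} - \frac{5 i \sqrt{334}}{9449014786} \approx -1.0287 \cdot 10^{-5} - 9.6707 \cdot 10^{-9} i$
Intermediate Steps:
$k = -97206$ ($k = 2 - 97208 = -97206$)
$I = -7256$ ($I = -7336 - -80 = -7336 + 80 = -7256$)
$\frac{1}{k + \sqrt{-1094 + I}} = \frac{1}{-97206 + \sqrt{-1094 - 7256}} = \frac{1}{-97206 + \sqrt{-8350}} = \frac{1}{-97206 + 5 i \sqrt{334}}$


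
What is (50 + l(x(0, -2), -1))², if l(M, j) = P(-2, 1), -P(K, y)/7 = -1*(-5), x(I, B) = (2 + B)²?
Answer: 225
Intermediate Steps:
P(K, y) = -35 (P(K, y) = -(-7)*(-5) = -7*5 = -35)
l(M, j) = -35
(50 + l(x(0, -2), -1))² = (50 - 35)² = 15² = 225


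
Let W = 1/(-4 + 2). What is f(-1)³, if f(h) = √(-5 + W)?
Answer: -11*I*√22/4 ≈ -12.899*I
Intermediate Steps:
W = -½ (W = 1/(-2) = -½ ≈ -0.50000)
f(h) = I*√22/2 (f(h) = √(-5 - ½) = √(-11/2) = I*√22/2)
f(-1)³ = (I*√22/2)³ = -11*I*√22/4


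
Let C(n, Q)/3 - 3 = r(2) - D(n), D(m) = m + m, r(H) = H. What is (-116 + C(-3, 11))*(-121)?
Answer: 10043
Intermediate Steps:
D(m) = 2*m
C(n, Q) = 15 - 6*n (C(n, Q) = 9 + 3*(2 - 2*n) = 9 + (6 - 6*n) = 15 - 6*n)
(-116 + C(-3, 11))*(-121) = (-116 + (15 - 6*(-3)))*(-121) = (-116 + (15 + 18))*(-121) = (-116 + 33)*(-121) = -83*(-121) = 10043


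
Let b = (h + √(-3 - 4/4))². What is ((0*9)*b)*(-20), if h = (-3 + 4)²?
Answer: 0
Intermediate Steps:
h = 1 (h = 1² = 1)
b = (1 + 2*I)² (b = (1 + √(-3 - 4/4))² = (1 + √(-3 - 4*¼))² = (1 + √(-3 - 1))² = (1 + √(-4))² = (1 + 2*I)² ≈ -3.0 + 4.0*I)
((0*9)*b)*(-20) = ((0*9)*(-3 + 4*I))*(-20) = (0*(-3 + 4*I))*(-20) = 0*(-20) = 0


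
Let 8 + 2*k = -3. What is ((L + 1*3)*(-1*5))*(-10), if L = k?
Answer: -125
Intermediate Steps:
k = -11/2 (k = -4 + (1/2)*(-3) = -4 - 3/2 = -11/2 ≈ -5.5000)
L = -11/2 ≈ -5.5000
((L + 1*3)*(-1*5))*(-10) = ((-11/2 + 1*3)*(-1*5))*(-10) = ((-11/2 + 3)*(-5))*(-10) = -5/2*(-5)*(-10) = (25/2)*(-10) = -125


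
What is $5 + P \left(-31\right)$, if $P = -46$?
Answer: $1431$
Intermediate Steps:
$5 + P \left(-31\right) = 5 - -1426 = 5 + 1426 = 1431$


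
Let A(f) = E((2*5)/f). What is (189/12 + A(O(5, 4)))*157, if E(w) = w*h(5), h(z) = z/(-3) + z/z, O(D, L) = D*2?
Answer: 28417/12 ≈ 2368.1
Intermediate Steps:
O(D, L) = 2*D
h(z) = 1 - z/3 (h(z) = z*(-⅓) + 1 = -z/3 + 1 = 1 - z/3)
E(w) = -2*w/3 (E(w) = w*(1 - ⅓*5) = w*(1 - 5/3) = w*(-⅔) = -2*w/3)
A(f) = -20/(3*f) (A(f) = -2*2*5/(3*f) = -20/(3*f))
(189/12 + A(O(5, 4)))*157 = (189/12 - 20/(3*(2*5)))*157 = (189*(1/12) - 20/3/10)*157 = (63/4 - 20/3*⅒)*157 = (63/4 - ⅔)*157 = (181/12)*157 = 28417/12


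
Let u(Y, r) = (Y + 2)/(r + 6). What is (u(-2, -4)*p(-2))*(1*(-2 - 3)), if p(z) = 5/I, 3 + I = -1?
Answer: 0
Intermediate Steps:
I = -4 (I = -3 - 1 = -4)
u(Y, r) = (2 + Y)/(6 + r)
p(z) = -5/4 (p(z) = 5/(-4) = 5*(-1/4) = -5/4)
(u(-2, -4)*p(-2))*(1*(-2 - 3)) = (((2 - 2)/(6 - 4))*(-5/4))*(1*(-2 - 3)) = ((0/2)*(-5/4))*(1*(-5)) = (((1/2)*0)*(-5/4))*(-5) = (0*(-5/4))*(-5) = 0*(-5) = 0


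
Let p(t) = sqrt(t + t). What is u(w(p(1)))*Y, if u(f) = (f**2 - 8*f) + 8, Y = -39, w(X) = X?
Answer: -390 + 312*sqrt(2) ≈ 51.235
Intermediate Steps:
p(t) = sqrt(2)*sqrt(t) (p(t) = sqrt(2*t) = sqrt(2)*sqrt(t))
u(f) = 8 + f**2 - 8*f
u(w(p(1)))*Y = (8 + (sqrt(2)*sqrt(1))**2 - 8*sqrt(2)*sqrt(1))*(-39) = (8 + (sqrt(2)*1)**2 - 8*sqrt(2))*(-39) = (8 + (sqrt(2))**2 - 8*sqrt(2))*(-39) = (8 + 2 - 8*sqrt(2))*(-39) = (10 - 8*sqrt(2))*(-39) = -390 + 312*sqrt(2)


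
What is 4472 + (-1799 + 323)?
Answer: 2996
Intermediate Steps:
4472 + (-1799 + 323) = 4472 - 1476 = 2996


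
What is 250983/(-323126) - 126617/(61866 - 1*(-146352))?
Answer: -23293105759/16820162367 ≈ -1.3848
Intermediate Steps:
250983/(-323126) - 126617/(61866 - 1*(-146352)) = 250983*(-1/323126) - 126617/(61866 + 146352) = -250983/323126 - 126617/208218 = -23293105759/16820162367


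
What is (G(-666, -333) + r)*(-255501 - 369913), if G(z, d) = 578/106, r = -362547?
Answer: 12017143636628/53 ≈ 2.2674e+11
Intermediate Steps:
G(z, d) = 289/53 (G(z, d) = 578*(1/106) = 289/53)
(G(-666, -333) + r)*(-255501 - 369913) = (289/53 - 362547)*(-255501 - 369913) = -19214702/53*(-625414) = 12017143636628/53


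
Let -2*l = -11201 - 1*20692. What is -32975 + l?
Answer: -34057/2 ≈ -17029.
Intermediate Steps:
l = 31893/2 (l = -(-11201 - 1*20692)/2 = -(-11201 - 20692)/2 = -½*(-31893) = 31893/2 ≈ 15947.)
-32975 + l = -32975 + 31893/2 = -34057/2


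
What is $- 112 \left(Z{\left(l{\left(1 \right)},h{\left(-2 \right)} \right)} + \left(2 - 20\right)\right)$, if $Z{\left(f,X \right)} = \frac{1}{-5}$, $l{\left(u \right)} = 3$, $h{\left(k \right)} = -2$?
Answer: $\frac{10192}{5} \approx 2038.4$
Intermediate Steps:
$Z{\left(f,X \right)} = - \frac{1}{5}$
$- 112 \left(Z{\left(l{\left(1 \right)},h{\left(-2 \right)} \right)} + \left(2 - 20\right)\right) = - 112 \left(- \frac{1}{5} + \left(2 - 20\right)\right) = - 112 \left(- \frac{1}{5} - 18\right) = \left(-112\right) \left(- \frac{91}{5}\right) = \frac{10192}{5}$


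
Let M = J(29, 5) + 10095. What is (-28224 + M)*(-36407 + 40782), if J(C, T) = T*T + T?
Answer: -79183125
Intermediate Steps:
J(C, T) = T + T² (J(C, T) = T² + T = T + T²)
M = 10125 (M = 5*(1 + 5) + 10095 = 5*6 + 10095 = 30 + 10095 = 10125)
(-28224 + M)*(-36407 + 40782) = (-28224 + 10125)*(-36407 + 40782) = -18099*4375 = -79183125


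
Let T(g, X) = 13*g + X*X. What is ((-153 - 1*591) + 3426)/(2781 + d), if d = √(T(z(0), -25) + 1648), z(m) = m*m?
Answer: 3729321/3865844 - 1341*√2273/3865844 ≈ 0.94815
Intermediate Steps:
z(m) = m²
T(g, X) = X² + 13*g (T(g, X) = 13*g + X² = X² + 13*g)
d = √2273 (d = √(((-25)² + 13*0²) + 1648) = √((625 + 13*0) + 1648) = √((625 + 0) + 1648) = √(625 + 1648) = √2273 ≈ 47.676)
((-153 - 1*591) + 3426)/(2781 + d) = ((-153 - 1*591) + 3426)/(2781 + √2273) = ((-153 - 591) + 3426)/(2781 + √2273) = (-744 + 3426)/(2781 + √2273) = 2682/(2781 + √2273)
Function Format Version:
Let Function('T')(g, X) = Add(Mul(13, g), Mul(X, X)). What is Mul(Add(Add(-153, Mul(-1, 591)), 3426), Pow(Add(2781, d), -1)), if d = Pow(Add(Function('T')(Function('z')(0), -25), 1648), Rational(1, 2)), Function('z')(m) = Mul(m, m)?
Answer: Add(Rational(3729321, 3865844), Mul(Rational(-1341, 3865844), Pow(2273, Rational(1, 2)))) ≈ 0.94815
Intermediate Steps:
Function('z')(m) = Pow(m, 2)
Function('T')(g, X) = Add(Pow(X, 2), Mul(13, g)) (Function('T')(g, X) = Add(Mul(13, g), Pow(X, 2)) = Add(Pow(X, 2), Mul(13, g)))
d = Pow(2273, Rational(1, 2)) (d = Pow(Add(Add(Pow(-25, 2), Mul(13, Pow(0, 2))), 1648), Rational(1, 2)) = Pow(Add(Add(625, Mul(13, 0)), 1648), Rational(1, 2)) = Pow(Add(Add(625, 0), 1648), Rational(1, 2)) = Pow(Add(625, 1648), Rational(1, 2)) = Pow(2273, Rational(1, 2)) ≈ 47.676)
Mul(Add(Add(-153, Mul(-1, 591)), 3426), Pow(Add(2781, d), -1)) = Mul(Add(Add(-153, Mul(-1, 591)), 3426), Pow(Add(2781, Pow(2273, Rational(1, 2))), -1)) = Mul(Add(Add(-153, -591), 3426), Pow(Add(2781, Pow(2273, Rational(1, 2))), -1)) = Mul(Add(-744, 3426), Pow(Add(2781, Pow(2273, Rational(1, 2))), -1)) = Mul(2682, Pow(Add(2781, Pow(2273, Rational(1, 2))), -1))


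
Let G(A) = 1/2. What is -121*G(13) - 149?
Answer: -419/2 ≈ -209.50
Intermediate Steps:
G(A) = 1/2
-121*G(13) - 149 = -121*1/2 - 149 = -121/2 - 149 = -419/2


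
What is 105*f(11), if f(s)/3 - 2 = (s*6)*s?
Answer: 229320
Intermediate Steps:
f(s) = 6 + 18*s² (f(s) = 6 + 3*((s*6)*s) = 6 + 3*((6*s)*s) = 6 + 3*(6*s²) = 6 + 18*s²)
105*f(11) = 105*(6 + 18*11²) = 105*(6 + 18*121) = 105*(6 + 2178) = 105*2184 = 229320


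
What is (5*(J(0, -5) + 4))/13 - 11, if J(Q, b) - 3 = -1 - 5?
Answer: -138/13 ≈ -10.615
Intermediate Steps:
J(Q, b) = -3 (J(Q, b) = 3 + (-1 - 5) = 3 - 6 = -3)
(5*(J(0, -5) + 4))/13 - 11 = (5*(-3 + 4))/13 - 11 = (5*1)/13 - 11 = (1/13)*5 - 11 = 5/13 - 11 = -138/13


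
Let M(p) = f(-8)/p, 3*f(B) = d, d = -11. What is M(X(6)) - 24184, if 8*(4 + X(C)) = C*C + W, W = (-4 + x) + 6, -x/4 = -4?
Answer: -72556/3 ≈ -24185.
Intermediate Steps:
x = 16 (x = -4*(-4) = 16)
W = 18 (W = (-4 + 16) + 6 = 12 + 6 = 18)
f(B) = -11/3 (f(B) = (1/3)*(-11) = -11/3)
X(C) = -7/4 + C**2/8 (X(C) = -4 + (C*C + 18)/8 = -4 + (C**2 + 18)/8 = -4 + (18 + C**2)/8 = -4 + (9/4 + C**2/8) = -7/4 + C**2/8)
M(p) = -11/(3*p)
M(X(6)) - 24184 = -11/(3*(-7/4 + (1/8)*6**2)) - 24184 = -11/(3*(-7/4 + (1/8)*36)) - 24184 = -11/(3*(-7/4 + 9/2)) - 24184 = -11/(3*11/4) - 24184 = -11/3*4/11 - 24184 = -4/3 - 24184 = -72556/3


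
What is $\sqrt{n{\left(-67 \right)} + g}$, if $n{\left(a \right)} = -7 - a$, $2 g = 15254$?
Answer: $\sqrt{7687} \approx 87.676$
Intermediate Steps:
$g = 7627$ ($g = \frac{1}{2} \cdot 15254 = 7627$)
$\sqrt{n{\left(-67 \right)} + g} = \sqrt{\left(-7 - -67\right) + 7627} = \sqrt{\left(-7 + 67\right) + 7627} = \sqrt{60 + 7627} = \sqrt{7687}$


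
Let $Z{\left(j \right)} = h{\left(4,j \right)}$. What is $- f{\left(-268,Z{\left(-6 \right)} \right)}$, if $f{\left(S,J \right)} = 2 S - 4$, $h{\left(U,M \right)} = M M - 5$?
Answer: $540$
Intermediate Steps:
$h{\left(U,M \right)} = -5 + M^{2}$ ($h{\left(U,M \right)} = M^{2} - 5 = -5 + M^{2}$)
$Z{\left(j \right)} = -5 + j^{2}$
$f{\left(S,J \right)} = -4 + 2 S$
$- f{\left(-268,Z{\left(-6 \right)} \right)} = - (-4 + 2 \left(-268\right)) = - (-4 - 536) = \left(-1\right) \left(-540\right) = 540$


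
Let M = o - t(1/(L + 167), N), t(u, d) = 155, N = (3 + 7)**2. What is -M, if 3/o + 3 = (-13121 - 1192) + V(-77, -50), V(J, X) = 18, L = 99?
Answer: 738731/4766 ≈ 155.00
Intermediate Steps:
N = 100 (N = 10**2 = 100)
o = -1/4766 (o = 3/(-3 + ((-13121 - 1192) + 18)) = 3/(-3 + (-14313 + 18)) = 3/(-3 - 14295) = 3/(-14298) = 3*(-1/14298) = -1/4766 ≈ -0.00020982)
M = -738731/4766 (M = -1/4766 - 1*155 = -1/4766 - 155 = -738731/4766 ≈ -155.00)
-M = -1*(-738731/4766) = 738731/4766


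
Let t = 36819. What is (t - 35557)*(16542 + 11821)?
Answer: 35794106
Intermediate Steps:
(t - 35557)*(16542 + 11821) = (36819 - 35557)*(16542 + 11821) = 1262*28363 = 35794106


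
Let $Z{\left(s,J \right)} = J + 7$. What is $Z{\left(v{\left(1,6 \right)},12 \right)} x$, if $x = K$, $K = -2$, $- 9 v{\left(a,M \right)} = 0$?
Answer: $-38$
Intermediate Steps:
$v{\left(a,M \right)} = 0$ ($v{\left(a,M \right)} = \left(- \frac{1}{9}\right) 0 = 0$)
$x = -2$
$Z{\left(s,J \right)} = 7 + J$
$Z{\left(v{\left(1,6 \right)},12 \right)} x = \left(7 + 12\right) \left(-2\right) = 19 \left(-2\right) = -38$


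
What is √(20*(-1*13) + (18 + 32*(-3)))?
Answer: 13*I*√2 ≈ 18.385*I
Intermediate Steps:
√(20*(-1*13) + (18 + 32*(-3))) = √(20*(-13) + (18 - 96)) = √(-260 - 78) = √(-338) = 13*I*√2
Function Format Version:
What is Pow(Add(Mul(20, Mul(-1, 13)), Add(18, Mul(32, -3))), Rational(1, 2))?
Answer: Mul(13, I, Pow(2, Rational(1, 2))) ≈ Mul(18.385, I)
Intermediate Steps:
Pow(Add(Mul(20, Mul(-1, 13)), Add(18, Mul(32, -3))), Rational(1, 2)) = Pow(Add(Mul(20, -13), Add(18, -96)), Rational(1, 2)) = Pow(Add(-260, -78), Rational(1, 2)) = Pow(-338, Rational(1, 2)) = Mul(13, I, Pow(2, Rational(1, 2)))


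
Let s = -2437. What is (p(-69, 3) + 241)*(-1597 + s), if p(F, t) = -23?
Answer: -879412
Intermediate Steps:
(p(-69, 3) + 241)*(-1597 + s) = (-23 + 241)*(-1597 - 2437) = 218*(-4034) = -879412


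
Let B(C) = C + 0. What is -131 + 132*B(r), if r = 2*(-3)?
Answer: -923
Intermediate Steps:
r = -6
B(C) = C
-131 + 132*B(r) = -131 + 132*(-6) = -131 - 792 = -923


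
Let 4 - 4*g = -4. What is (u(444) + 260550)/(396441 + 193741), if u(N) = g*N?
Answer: 130719/295091 ≈ 0.44298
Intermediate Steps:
g = 2 (g = 1 - ¼*(-4) = 1 + 1 = 2)
u(N) = 2*N
(u(444) + 260550)/(396441 + 193741) = (2*444 + 260550)/(396441 + 193741) = (888 + 260550)/590182 = 261438*(1/590182) = 130719/295091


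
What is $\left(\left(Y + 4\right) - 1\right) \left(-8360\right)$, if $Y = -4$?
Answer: $8360$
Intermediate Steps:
$\left(\left(Y + 4\right) - 1\right) \left(-8360\right) = \left(\left(-4 + 4\right) - 1\right) \left(-8360\right) = \left(0 - 1\right) \left(-8360\right) = \left(-1\right) \left(-8360\right) = 8360$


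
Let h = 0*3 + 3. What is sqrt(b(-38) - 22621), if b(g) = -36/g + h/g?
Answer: I*sqrt(32663470)/38 ≈ 150.4*I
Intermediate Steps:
h = 3 (h = 0 + 3 = 3)
b(g) = -33/g (b(g) = -36/g + 3/g = -33/g)
sqrt(b(-38) - 22621) = sqrt(-33/(-38) - 22621) = sqrt(-33*(-1/38) - 22621) = sqrt(33/38 - 22621) = sqrt(-859565/38) = I*sqrt(32663470)/38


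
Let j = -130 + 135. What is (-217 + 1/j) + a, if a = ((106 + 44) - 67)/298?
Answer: -322617/1490 ≈ -216.52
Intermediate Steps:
j = 5
a = 83/298 (a = (150 - 67)*(1/298) = 83*(1/298) = 83/298 ≈ 0.27852)
(-217 + 1/j) + a = (-217 + 1/5) + 83/298 = -1084/5 + 83/298 = -322617/1490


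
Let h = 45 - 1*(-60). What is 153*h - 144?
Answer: 15921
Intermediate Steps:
h = 105 (h = 45 + 60 = 105)
153*h - 144 = 153*105 - 144 = 16065 - 144 = 15921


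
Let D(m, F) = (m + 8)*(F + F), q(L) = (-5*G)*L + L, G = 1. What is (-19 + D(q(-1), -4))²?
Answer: 13225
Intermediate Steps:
q(L) = -4*L (q(L) = (-5*1)*L + L = -5*L + L = -4*L)
D(m, F) = 2*F*(8 + m) (D(m, F) = (8 + m)*(2*F) = 2*F*(8 + m))
(-19 + D(q(-1), -4))² = (-19 + 2*(-4)*(8 - 4*(-1)))² = (-19 + 2*(-4)*(8 + 4))² = (-19 + 2*(-4)*12)² = (-19 - 96)² = (-115)² = 13225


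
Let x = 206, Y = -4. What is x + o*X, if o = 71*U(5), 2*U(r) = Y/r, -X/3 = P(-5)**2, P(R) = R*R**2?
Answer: 1331456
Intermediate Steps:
P(R) = R**3
X = -46875 (X = -3*((-5)**3)**2 = -3*(-125)**2 = -3*15625 = -46875)
U(r) = -2/r (U(r) = (-4/r)/2 = -2/r)
o = -142/5 (o = 71*(-2/5) = -142/5 ≈ -28.400)
x + o*X = 206 - 142/5*(-46875) = 206 + 1331250 = 1331456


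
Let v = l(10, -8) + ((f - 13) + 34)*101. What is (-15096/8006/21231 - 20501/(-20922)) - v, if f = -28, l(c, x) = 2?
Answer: 139479055155763/197568056994 ≈ 705.98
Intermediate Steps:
v = -705 (v = 2 + ((-28 - 13) + 34)*101 = 2 + (-41 + 34)*101 = 2 - 7*101 = 2 - 707 = -705)
(-15096/8006/21231 - 20501/(-20922)) - v = (-15096/8006/21231 - 20501/(-20922)) - 1*(-705) = (-15096*1/8006*(1/21231) - 20501*(-1/20922)) + 705 = (-7548/4003*1/21231 + 20501/20922) + 705 = (-2516/28329231 + 20501/20922) + 705 = 193574974993/197568056994 + 705 = 139479055155763/197568056994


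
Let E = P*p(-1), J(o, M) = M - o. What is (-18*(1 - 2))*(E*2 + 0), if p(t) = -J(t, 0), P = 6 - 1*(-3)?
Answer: -324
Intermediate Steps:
P = 9 (P = 6 + 3 = 9)
p(t) = t (p(t) = -(0 - t) = -(-1)*t = t)
E = -9 (E = 9*(-1) = -9)
(-18*(1 - 2))*(E*2 + 0) = (-18*(1 - 2))*(-9*2 + 0) = (-18*(-1))*(-18 + 0) = 18*(-18) = -324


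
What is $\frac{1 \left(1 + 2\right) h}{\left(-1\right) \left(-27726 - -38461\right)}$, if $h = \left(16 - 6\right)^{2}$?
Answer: $- \frac{60}{2147} \approx -0.027946$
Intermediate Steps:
$h = 100$ ($h = 10^{2} = 100$)
$\frac{1 \left(1 + 2\right) h}{\left(-1\right) \left(-27726 - -38461\right)} = \frac{1 \left(1 + 2\right) 100}{\left(-1\right) \left(-27726 - -38461\right)} = \frac{1 \cdot 3 \cdot 100}{\left(-1\right) \left(-27726 + 38461\right)} = \frac{3 \cdot 100}{\left(-1\right) 10735} = \frac{300}{-10735} = 300 \left(- \frac{1}{10735}\right) = - \frac{60}{2147}$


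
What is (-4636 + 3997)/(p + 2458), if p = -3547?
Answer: 71/121 ≈ 0.58678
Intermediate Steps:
(-4636 + 3997)/(p + 2458) = (-4636 + 3997)/(-3547 + 2458) = -639/(-1089) = -639*(-1/1089) = 71/121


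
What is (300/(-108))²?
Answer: 625/81 ≈ 7.7160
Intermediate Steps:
(300/(-108))² = (300*(-1/108))² = (-25/9)² = 625/81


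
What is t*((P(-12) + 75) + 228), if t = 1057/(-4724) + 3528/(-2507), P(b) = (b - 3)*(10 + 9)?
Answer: -173845539/5921534 ≈ -29.358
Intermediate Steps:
P(b) = -57 + 19*b (P(b) = (-3 + b)*19 = -57 + 19*b)
t = -19316171/11843068 (t = 1057*(-1/4724) + 3528*(-1/2507) = -1057/4724 - 3528/2507 = -19316171/11843068 ≈ -1.6310)
t*((P(-12) + 75) + 228) = -19316171*(((-57 + 19*(-12)) + 75) + 228)/11843068 = -19316171*(((-57 - 228) + 75) + 228)/11843068 = -19316171*((-285 + 75) + 228)/11843068 = -19316171*(-210 + 228)/11843068 = -19316171/11843068*18 = -173845539/5921534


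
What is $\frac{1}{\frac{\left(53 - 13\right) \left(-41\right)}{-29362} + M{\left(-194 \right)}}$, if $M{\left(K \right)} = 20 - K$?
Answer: $\frac{14681}{3142554} \approx 0.0046717$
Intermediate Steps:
$\frac{1}{\frac{\left(53 - 13\right) \left(-41\right)}{-29362} + M{\left(-194 \right)}} = \frac{1}{\frac{\left(53 - 13\right) \left(-41\right)}{-29362} + \left(20 - -194\right)} = \frac{1}{40 \left(-41\right) \left(- \frac{1}{29362}\right) + \left(20 + 194\right)} = \frac{1}{\left(-1640\right) \left(- \frac{1}{29362}\right) + 214} = \frac{1}{\frac{820}{14681} + 214} = \frac{1}{\frac{3142554}{14681}} = \frac{14681}{3142554}$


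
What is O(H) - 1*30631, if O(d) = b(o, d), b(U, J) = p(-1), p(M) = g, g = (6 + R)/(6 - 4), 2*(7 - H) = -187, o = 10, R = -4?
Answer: -30630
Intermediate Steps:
H = 201/2 (H = 7 - 1/2*(-187) = 7 + 187/2 = 201/2 ≈ 100.50)
g = 1 (g = (6 - 4)/(6 - 4) = 2/2 = 2*(1/2) = 1)
p(M) = 1
b(U, J) = 1
O(d) = 1
O(H) - 1*30631 = 1 - 1*30631 = 1 - 30631 = -30630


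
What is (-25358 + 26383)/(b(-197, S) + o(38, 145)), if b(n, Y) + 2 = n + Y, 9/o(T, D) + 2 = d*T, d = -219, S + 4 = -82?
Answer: -8532100/2372349 ≈ -3.5965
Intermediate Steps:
S = -86 (S = -4 - 82 = -86)
o(T, D) = 9/(-2 - 219*T)
b(n, Y) = -2 + Y + n (b(n, Y) = -2 + (n + Y) = -2 + (Y + n) = -2 + Y + n)
(-25358 + 26383)/(b(-197, S) + o(38, 145)) = (-25358 + 26383)/((-2 - 86 - 197) + 9/(-2 - 219*38)) = 1025/(-285 + 9/(-2 - 8322)) = 1025/(-285 + 9/(-8324)) = 1025/(-285 + 9*(-1/8324)) = 1025/(-285 - 9/8324) = 1025/(-2372349/8324) = 1025*(-8324/2372349) = -8532100/2372349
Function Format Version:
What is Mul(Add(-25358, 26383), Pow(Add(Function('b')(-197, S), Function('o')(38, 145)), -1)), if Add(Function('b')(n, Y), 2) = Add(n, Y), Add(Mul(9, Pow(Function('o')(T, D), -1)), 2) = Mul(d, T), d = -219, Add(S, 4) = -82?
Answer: Rational(-8532100, 2372349) ≈ -3.5965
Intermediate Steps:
S = -86 (S = Add(-4, -82) = -86)
Function('o')(T, D) = Mul(9, Pow(Add(-2, Mul(-219, T)), -1))
Function('b')(n, Y) = Add(-2, Y, n) (Function('b')(n, Y) = Add(-2, Add(n, Y)) = Add(-2, Add(Y, n)) = Add(-2, Y, n))
Mul(Add(-25358, 26383), Pow(Add(Function('b')(-197, S), Function('o')(38, 145)), -1)) = Mul(Add(-25358, 26383), Pow(Add(Add(-2, -86, -197), Mul(9, Pow(Add(-2, Mul(-219, 38)), -1))), -1)) = Mul(1025, Pow(Add(-285, Mul(9, Pow(Add(-2, -8322), -1))), -1)) = Mul(1025, Pow(Add(-285, Mul(9, Pow(-8324, -1))), -1)) = Mul(1025, Pow(Add(-285, Mul(9, Rational(-1, 8324))), -1)) = Mul(1025, Pow(Add(-285, Rational(-9, 8324)), -1)) = Mul(1025, Pow(Rational(-2372349, 8324), -1)) = Mul(1025, Rational(-8324, 2372349)) = Rational(-8532100, 2372349)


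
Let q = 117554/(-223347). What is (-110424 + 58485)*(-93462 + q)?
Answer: 361401514689684/74449 ≈ 4.8543e+9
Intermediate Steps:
q = -117554/223347 (q = 117554*(-1/223347) = -117554/223347 ≈ -0.52633)
(-110424 + 58485)*(-93462 + q) = (-110424 + 58485)*(-93462 - 117554/223347) = -51939*(-20874574868/223347) = 361401514689684/74449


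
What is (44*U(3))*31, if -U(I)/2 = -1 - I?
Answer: 10912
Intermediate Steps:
U(I) = 2 + 2*I (U(I) = -2*(-1 - I) = 2 + 2*I)
(44*U(3))*31 = (44*(2 + 2*3))*31 = (44*(2 + 6))*31 = (44*8)*31 = 352*31 = 10912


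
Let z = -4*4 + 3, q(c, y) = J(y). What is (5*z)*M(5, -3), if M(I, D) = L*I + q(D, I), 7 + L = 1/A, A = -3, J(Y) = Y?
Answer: 6175/3 ≈ 2058.3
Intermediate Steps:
q(c, y) = y
L = -22/3 (L = -7 + 1/(-3) = -7 - ⅓ = -22/3 ≈ -7.3333)
z = -13 (z = -16 + 3 = -13)
M(I, D) = -19*I/3 (M(I, D) = -22*I/3 + I = -19*I/3)
(5*z)*M(5, -3) = (5*(-13))*(-19/3*5) = -65*(-95/3) = 6175/3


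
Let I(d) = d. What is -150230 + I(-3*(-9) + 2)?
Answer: -150201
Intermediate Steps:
-150230 + I(-3*(-9) + 2) = -150230 + (-3*(-9) + 2) = -150230 + (27 + 2) = -150230 + 29 = -150201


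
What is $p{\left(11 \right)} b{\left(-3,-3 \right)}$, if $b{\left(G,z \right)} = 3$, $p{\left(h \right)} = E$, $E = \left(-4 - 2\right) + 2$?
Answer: $-12$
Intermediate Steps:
$E = -4$ ($E = -6 + 2 = -4$)
$p{\left(h \right)} = -4$
$p{\left(11 \right)} b{\left(-3,-3 \right)} = \left(-4\right) 3 = -12$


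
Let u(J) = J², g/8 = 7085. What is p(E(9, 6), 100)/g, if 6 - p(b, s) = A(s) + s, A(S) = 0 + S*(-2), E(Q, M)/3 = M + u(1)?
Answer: 53/28340 ≈ 0.0018701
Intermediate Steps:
g = 56680 (g = 8*7085 = 56680)
E(Q, M) = 3 + 3*M (E(Q, M) = 3*(M + 1²) = 3*(M + 1) = 3*(1 + M) = 3 + 3*M)
A(S) = -2*S (A(S) = 0 - 2*S = -2*S)
p(b, s) = 6 + s (p(b, s) = 6 - (-2*s + s) = 6 - (-1)*s = 6 + s)
p(E(9, 6), 100)/g = (6 + 100)/56680 = 106*(1/56680) = 53/28340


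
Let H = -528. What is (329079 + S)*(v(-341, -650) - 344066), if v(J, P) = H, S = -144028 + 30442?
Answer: -74257594842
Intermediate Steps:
S = -113586
v(J, P) = -528
(329079 + S)*(v(-341, -650) - 344066) = (329079 - 113586)*(-528 - 344066) = 215493*(-344594) = -74257594842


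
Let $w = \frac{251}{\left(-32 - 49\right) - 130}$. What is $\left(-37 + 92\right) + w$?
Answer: $\frac{11354}{211} \approx 53.81$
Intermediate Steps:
$w = - \frac{251}{211}$ ($w = \frac{251}{-81 - 130} = \frac{251}{-211} = 251 \left(- \frac{1}{211}\right) = - \frac{251}{211} \approx -1.1896$)
$\left(-37 + 92\right) + w = \left(-37 + 92\right) - \frac{251}{211} = 55 - \frac{251}{211} = \frac{11354}{211}$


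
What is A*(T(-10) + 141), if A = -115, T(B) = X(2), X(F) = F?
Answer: -16445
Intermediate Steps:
T(B) = 2
A*(T(-10) + 141) = -115*(2 + 141) = -115*143 = -16445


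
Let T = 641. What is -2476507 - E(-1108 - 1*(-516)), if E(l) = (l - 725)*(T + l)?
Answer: -2411974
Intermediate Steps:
E(l) = (-725 + l)*(641 + l) (E(l) = (l - 725)*(641 + l) = (-725 + l)*(641 + l))
-2476507 - E(-1108 - 1*(-516)) = -2476507 - (-464725 + (-1108 - 1*(-516))² - 84*(-1108 - 1*(-516))) = -2476507 - (-464725 + (-1108 + 516)² - 84*(-1108 + 516)) = -2476507 - (-464725 + (-592)² - 84*(-592)) = -2476507 - (-464725 + 350464 + 49728) = -2476507 - 1*(-64533) = -2476507 + 64533 = -2411974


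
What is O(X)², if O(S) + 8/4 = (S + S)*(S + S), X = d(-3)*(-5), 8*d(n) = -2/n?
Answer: 2209/1296 ≈ 1.7045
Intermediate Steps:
d(n) = -1/(4*n) (d(n) = (-2/n)/8 = -1/(4*n))
X = -5/12 (X = -¼/(-3)*(-5) = -¼*(-⅓)*(-5) = (1/12)*(-5) = -5/12 ≈ -0.41667)
O(S) = -2 + 4*S² (O(S) = -2 + (S + S)*(S + S) = -2 + (2*S)*(2*S) = -2 + 4*S²)
O(X)² = (-2 + 4*(-5/12)²)² = (-2 + 4*(25/144))² = (-2 + 25/36)² = (-47/36)² = 2209/1296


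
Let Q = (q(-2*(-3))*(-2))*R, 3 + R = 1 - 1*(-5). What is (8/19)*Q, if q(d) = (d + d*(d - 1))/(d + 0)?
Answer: -288/19 ≈ -15.158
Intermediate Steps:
R = 3 (R = -3 + (1 - 1*(-5)) = -3 + (1 + 5) = -3 + 6 = 3)
q(d) = (d + d*(-1 + d))/d
Q = -36 (Q = (-2*(-3)*(-2))*3 = (6*(-2))*3 = -12*3 = -36)
(8/19)*Q = (8/19)*(-36) = -288/19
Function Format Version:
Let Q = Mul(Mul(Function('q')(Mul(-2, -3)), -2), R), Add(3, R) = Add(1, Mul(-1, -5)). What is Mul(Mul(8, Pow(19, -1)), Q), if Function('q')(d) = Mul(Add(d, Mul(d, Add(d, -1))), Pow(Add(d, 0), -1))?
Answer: Rational(-288, 19) ≈ -15.158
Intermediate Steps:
R = 3 (R = Add(-3, Add(1, Mul(-1, -5))) = Add(-3, Add(1, 5)) = Add(-3, 6) = 3)
Function('q')(d) = Mul(Pow(d, -1), Add(d, Mul(d, Add(-1, d)))) (Function('q')(d) = Mul(Add(d, Mul(d, Add(-1, d))), Pow(d, -1)) = Mul(Pow(d, -1), Add(d, Mul(d, Add(-1, d)))))
Q = -36 (Q = Mul(Mul(Mul(-2, -3), -2), 3) = Mul(Mul(6, -2), 3) = Mul(-12, 3) = -36)
Mul(Mul(8, Pow(19, -1)), Q) = Mul(Mul(8, Pow(19, -1)), -36) = Mul(Mul(8, Rational(1, 19)), -36) = Mul(Rational(8, 19), -36) = Rational(-288, 19)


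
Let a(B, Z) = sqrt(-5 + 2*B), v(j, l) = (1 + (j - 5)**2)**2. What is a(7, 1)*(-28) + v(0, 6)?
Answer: 592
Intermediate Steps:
v(j, l) = (1 + (-5 + j)**2)**2
a(7, 1)*(-28) + v(0, 6) = sqrt(-5 + 2*7)*(-28) + (1 + (-5 + 0)**2)**2 = sqrt(-5 + 14)*(-28) + (1 + (-5)**2)**2 = sqrt(9)*(-28) + (1 + 25)**2 = 3*(-28) + 26**2 = -84 + 676 = 592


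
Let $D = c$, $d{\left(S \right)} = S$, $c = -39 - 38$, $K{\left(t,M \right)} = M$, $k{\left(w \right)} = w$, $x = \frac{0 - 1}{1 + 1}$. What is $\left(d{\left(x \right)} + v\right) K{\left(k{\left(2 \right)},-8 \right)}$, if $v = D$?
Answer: $620$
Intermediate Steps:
$x = - \frac{1}{2} \approx -0.5$
$c = -77$ ($c = -39 - 38 = -77$)
$D = -77$
$v = -77$
$\left(d{\left(x \right)} + v\right) K{\left(k{\left(2 \right)},-8 \right)} = \left(- \frac{1}{2} - 77\right) \left(-8\right) = \left(- \frac{155}{2}\right) \left(-8\right) = 620$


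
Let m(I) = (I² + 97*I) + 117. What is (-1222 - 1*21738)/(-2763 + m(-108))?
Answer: 11480/729 ≈ 15.748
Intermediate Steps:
m(I) = 117 + I² + 97*I
(-1222 - 1*21738)/(-2763 + m(-108)) = (-1222 - 1*21738)/(-2763 + (117 + (-108)² + 97*(-108))) = (-1222 - 21738)/(-2763 + (117 + 11664 - 10476)) = -22960/(-2763 + 1305) = -22960/(-1458) = -22960*(-1/1458) = 11480/729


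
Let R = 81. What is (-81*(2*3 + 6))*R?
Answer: -78732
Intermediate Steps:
(-81*(2*3 + 6))*R = -81*(2*3 + 6)*81 = -81*(6 + 6)*81 = -81*12*81 = -972*81 = -78732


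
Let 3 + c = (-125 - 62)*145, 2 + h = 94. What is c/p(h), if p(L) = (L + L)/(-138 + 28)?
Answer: 745745/46 ≈ 16212.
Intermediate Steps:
h = 92 (h = -2 + 94 = 92)
p(L) = -L/55 (p(L) = (2*L)/(-110) = (2*L)*(-1/110) = -L/55)
c = -27118 (c = -3 + (-125 - 62)*145 = -3 - 187*145 = -3 - 27115 = -27118)
c/p(h) = -27118/((-1/55*92)) = -27118/(-92/55) = -27118*(-55/92) = 745745/46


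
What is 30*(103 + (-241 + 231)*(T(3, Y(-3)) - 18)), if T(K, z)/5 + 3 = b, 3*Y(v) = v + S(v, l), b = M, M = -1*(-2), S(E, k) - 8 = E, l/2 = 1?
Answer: 9990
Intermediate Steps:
l = 2 (l = 2*1 = 2)
S(E, k) = 8 + E
M = 2
b = 2
Y(v) = 8/3 + 2*v/3 (Y(v) = (v + (8 + v))/3 = (8 + 2*v)/3 = 8/3 + 2*v/3)
T(K, z) = -5 (T(K, z) = -15 + 5*2 = -15 + 10 = -5)
30*(103 + (-241 + 231)*(T(3, Y(-3)) - 18)) = 30*(103 + (-241 + 231)*(-5 - 18)) = 30*(103 - 10*(-23)) = 30*(103 + 230) = 30*333 = 9990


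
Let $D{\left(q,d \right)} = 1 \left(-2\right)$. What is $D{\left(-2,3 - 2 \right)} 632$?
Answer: $-1264$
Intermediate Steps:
$D{\left(q,d \right)} = -2$
$D{\left(-2,3 - 2 \right)} 632 = \left(-2\right) 632 = -1264$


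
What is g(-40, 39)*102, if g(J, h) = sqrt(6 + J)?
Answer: 102*I*sqrt(34) ≈ 594.76*I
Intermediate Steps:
g(-40, 39)*102 = sqrt(6 - 40)*102 = sqrt(-34)*102 = (I*sqrt(34))*102 = 102*I*sqrt(34)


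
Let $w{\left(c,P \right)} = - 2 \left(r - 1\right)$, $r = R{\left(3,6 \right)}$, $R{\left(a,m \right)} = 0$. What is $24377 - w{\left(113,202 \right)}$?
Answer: $24375$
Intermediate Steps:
$r = 0$
$w{\left(c,P \right)} = 2$ ($w{\left(c,P \right)} = - 2 \left(0 - 1\right) = \left(-2\right) \left(-1\right) = 2$)
$24377 - w{\left(113,202 \right)} = 24377 - 2 = 24375$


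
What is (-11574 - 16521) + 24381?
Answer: -3714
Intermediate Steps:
(-11574 - 16521) + 24381 = -28095 + 24381 = -3714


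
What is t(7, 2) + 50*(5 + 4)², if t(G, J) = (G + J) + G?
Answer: 4066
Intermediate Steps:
t(G, J) = J + 2*G
t(7, 2) + 50*(5 + 4)² = (2 + 2*7) + 50*(5 + 4)² = (2 + 14) + 50*9² = 16 + 50*81 = 16 + 4050 = 4066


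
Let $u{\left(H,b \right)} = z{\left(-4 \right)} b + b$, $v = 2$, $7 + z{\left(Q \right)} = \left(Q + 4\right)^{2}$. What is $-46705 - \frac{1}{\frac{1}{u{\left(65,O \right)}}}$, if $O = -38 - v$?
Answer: $-46945$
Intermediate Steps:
$z{\left(Q \right)} = -7 + \left(4 + Q\right)^{2}$ ($z{\left(Q \right)} = -7 + \left(Q + 4\right)^{2} = -7 + \left(4 + Q\right)^{2}$)
$O = -40$ ($O = -38 - 2 = -40$)
$u{\left(H,b \right)} = - 6 b$ ($u{\left(H,b \right)} = \left(-7 + \left(4 - 4\right)^{2}\right) b + b = \left(-7 + 0^{2}\right) b + b = \left(-7 + 0\right) b + b = - 7 b + b = - 6 b$)
$-46705 - \frac{1}{\frac{1}{u{\left(65,O \right)}}} = -46705 - \frac{1}{\frac{1}{\left(-6\right) \left(-40\right)}} = -46705 - \frac{1}{\frac{1}{240}} = -46705 - 240 = -46945$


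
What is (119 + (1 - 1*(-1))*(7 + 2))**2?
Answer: 18769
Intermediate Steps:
(119 + (1 - 1*(-1))*(7 + 2))**2 = (119 + (1 + 1)*9)**2 = (119 + 2*9)**2 = (119 + 18)**2 = 137**2 = 18769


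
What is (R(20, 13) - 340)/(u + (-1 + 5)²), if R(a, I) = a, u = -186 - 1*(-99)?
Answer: 320/71 ≈ 4.5070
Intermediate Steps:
u = -87 (u = -186 + 99 = -87)
(R(20, 13) - 340)/(u + (-1 + 5)²) = (20 - 340)/(-87 + (-1 + 5)²) = -320/(-87 + 4²) = -320/(-87 + 16) = -320/(-71) = -320*(-1/71) = 320/71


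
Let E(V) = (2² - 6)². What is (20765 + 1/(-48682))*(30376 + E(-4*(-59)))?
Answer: 15355293463510/24341 ≈ 6.3084e+8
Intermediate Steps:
E(V) = 4 (E(V) = (4 - 6)² = (-2)² = 4)
(20765 + 1/(-48682))*(30376 + E(-4*(-59))) = (20765 + 1/(-48682))*(30376 + 4) = (20765 - 1/48682)*30380 = (1010881729/48682)*30380 = 15355293463510/24341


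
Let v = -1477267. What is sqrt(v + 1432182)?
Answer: I*sqrt(45085) ≈ 212.33*I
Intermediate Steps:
sqrt(v + 1432182) = sqrt(-1477267 + 1432182) = sqrt(-45085) = I*sqrt(45085)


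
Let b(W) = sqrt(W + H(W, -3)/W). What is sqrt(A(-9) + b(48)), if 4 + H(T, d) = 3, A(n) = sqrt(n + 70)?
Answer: sqrt(21*sqrt(141) + 36*sqrt(61))/6 ≈ 3.8389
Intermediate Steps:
A(n) = sqrt(70 + n)
H(T, d) = -1 (H(T, d) = -4 + 3 = -1)
b(W) = sqrt(W - 1/W)
sqrt(A(-9) + b(48)) = sqrt(sqrt(70 - 9) + sqrt(48 - 1/48)) = sqrt(sqrt(61) + sqrt(48 - 1*1/48)) = sqrt(sqrt(61) + sqrt(48 - 1/48)) = sqrt(sqrt(61) + sqrt(2303/48)) = sqrt(sqrt(61) + 7*sqrt(141)/12)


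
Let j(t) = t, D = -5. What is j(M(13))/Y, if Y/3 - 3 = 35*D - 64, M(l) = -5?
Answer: 5/708 ≈ 0.0070621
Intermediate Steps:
Y = -708 (Y = 9 + 3*(35*(-5) - 64) = 9 + 3*(-175 - 64) = 9 + 3*(-239) = 9 - 717 = -708)
j(M(13))/Y = -5/(-708) = -5*(-1/708) = 5/708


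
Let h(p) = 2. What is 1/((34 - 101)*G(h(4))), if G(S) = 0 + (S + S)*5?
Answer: -1/1340 ≈ -0.00074627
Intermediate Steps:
G(S) = 10*S (G(S) = 0 + (2*S)*5 = 0 + 10*S = 10*S)
1/((34 - 101)*G(h(4))) = 1/((34 - 101)*(10*2)) = 1/(-67*20) = 1/(-1340) = -1/1340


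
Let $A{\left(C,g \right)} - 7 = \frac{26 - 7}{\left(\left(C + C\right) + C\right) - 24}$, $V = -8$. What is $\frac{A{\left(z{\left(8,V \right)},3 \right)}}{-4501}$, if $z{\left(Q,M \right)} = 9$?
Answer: $- \frac{40}{13503} \approx -0.0029623$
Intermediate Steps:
$A{\left(C,g \right)} = 7 + \frac{19}{-24 + 3 C}$ ($A{\left(C,g \right)} = 7 + \frac{26 - 7}{\left(\left(C + C\right) + C\right) - 24} = 7 + \frac{19}{\left(2 C + C\right) - 24} = 7 + \frac{19}{3 C - 24} = 7 + \frac{19}{-24 + 3 C}$)
$\frac{A{\left(z{\left(8,V \right)},3 \right)}}{-4501} = \frac{\frac{1}{3} \frac{1}{-8 + 9} \left(-149 + 21 \cdot 9\right)}{-4501} = \frac{-149 + 189}{3 \cdot 1} \left(- \frac{1}{4501}\right) = \frac{1}{3} \cdot 1 \cdot 40 \left(- \frac{1}{4501}\right) = \frac{40}{3} \left(- \frac{1}{4501}\right) = - \frac{40}{13503}$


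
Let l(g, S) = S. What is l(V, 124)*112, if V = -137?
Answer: 13888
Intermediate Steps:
l(V, 124)*112 = 124*112 = 13888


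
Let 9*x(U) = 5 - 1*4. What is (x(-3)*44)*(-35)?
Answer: -1540/9 ≈ -171.11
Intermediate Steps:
x(U) = ⅑ (x(U) = (5 - 1*4)/9 = (5 - 4)/9 = (⅑)*1 = ⅑)
(x(-3)*44)*(-35) = ((⅑)*44)*(-35) = (44/9)*(-35) = -1540/9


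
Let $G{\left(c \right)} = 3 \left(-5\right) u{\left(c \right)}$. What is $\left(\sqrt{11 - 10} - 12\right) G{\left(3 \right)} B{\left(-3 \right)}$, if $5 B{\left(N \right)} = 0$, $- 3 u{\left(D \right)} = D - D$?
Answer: $0$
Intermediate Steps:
$u{\left(D \right)} = 0$ ($u{\left(D \right)} = - \frac{D - D}{3} = \left(- \frac{1}{3}\right) 0 = 0$)
$B{\left(N \right)} = 0$ ($B{\left(N \right)} = \frac{1}{5} \cdot 0 = 0$)
$G{\left(c \right)} = 0$ ($G{\left(c \right)} = 3 \left(-5\right) 0 = \left(-15\right) 0 = 0$)
$\left(\sqrt{11 - 10} - 12\right) G{\left(3 \right)} B{\left(-3 \right)} = \left(\sqrt{11 - 10} - 12\right) 0 \cdot 0 = \left(\sqrt{1} - 12\right) 0 \cdot 0 = \left(1 - 12\right) 0 \cdot 0 = \left(-11\right) 0 \cdot 0 = 0 \cdot 0 = 0$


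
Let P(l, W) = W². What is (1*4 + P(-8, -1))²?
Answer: 25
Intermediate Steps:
(1*4 + P(-8, -1))² = (1*4 + (-1)²)² = (4 + 1)² = 5² = 25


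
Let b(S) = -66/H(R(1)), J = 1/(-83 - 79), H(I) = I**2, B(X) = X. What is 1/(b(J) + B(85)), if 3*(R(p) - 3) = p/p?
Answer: 50/3953 ≈ 0.012649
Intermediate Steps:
R(p) = 10/3 (R(p) = 3 + (p/p)/3 = 3 + (1/3)*1 = 3 + 1/3 = 10/3)
J = -1/162 (J = 1/(-162) = -1/162 ≈ -0.0061728)
b(S) = -297/50 (b(S) = -66/((10/3)**2) = -66/100/9 = -66*9/100 = -297/50)
1/(b(J) + B(85)) = 1/(-297/50 + 85) = 1/(3953/50) = 50/3953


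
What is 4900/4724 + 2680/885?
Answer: 849841/209037 ≈ 4.0655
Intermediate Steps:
4900/4724 + 2680/885 = 4900*(1/4724) + 2680*(1/885) = 1225/1181 + 536/177 = 849841/209037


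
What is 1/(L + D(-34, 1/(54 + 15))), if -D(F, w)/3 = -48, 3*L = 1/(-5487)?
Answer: 16461/2370383 ≈ 0.0069444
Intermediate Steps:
L = -1/16461 (L = (⅓)/(-5487) = (⅓)*(-1/5487) = -1/16461 ≈ -6.0750e-5)
D(F, w) = 144 (D(F, w) = -3*(-48) = 144)
1/(L + D(-34, 1/(54 + 15))) = 1/(-1/16461 + 144) = 1/(2370383/16461) = 16461/2370383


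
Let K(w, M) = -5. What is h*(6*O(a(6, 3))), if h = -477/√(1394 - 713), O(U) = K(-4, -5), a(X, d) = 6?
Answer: 4770*√681/227 ≈ 548.36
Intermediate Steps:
O(U) = -5
h = -159*√681/227 (h = -477*√681/681 = -159*√681/227 ≈ -18.279)
h*(6*O(a(6, 3))) = (-159*√681/227)*(6*(-5)) = -159*√681/227*(-30) = 4770*√681/227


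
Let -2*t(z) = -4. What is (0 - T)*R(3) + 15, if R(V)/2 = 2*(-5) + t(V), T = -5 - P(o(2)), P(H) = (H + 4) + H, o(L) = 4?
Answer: -257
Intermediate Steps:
t(z) = 2 (t(z) = -½*(-4) = 2)
P(H) = 4 + 2*H (P(H) = (4 + H) + H = 4 + 2*H)
T = -17 (T = -5 - (4 + 2*4) = -5 - (4 + 8) = -5 - 1*12 = -5 - 12 = -17)
R(V) = -16 (R(V) = 2*(2*(-5) + 2) = 2*(-10 + 2) = 2*(-8) = -16)
(0 - T)*R(3) + 15 = (0 - 1*(-17))*(-16) + 15 = (0 + 17)*(-16) + 15 = 17*(-16) + 15 = -272 + 15 = -257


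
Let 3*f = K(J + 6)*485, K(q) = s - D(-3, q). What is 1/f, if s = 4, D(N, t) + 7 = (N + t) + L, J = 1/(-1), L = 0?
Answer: 1/1455 ≈ 0.00068729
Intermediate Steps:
J = -1
D(N, t) = -7 + N + t (D(N, t) = -7 + ((N + t) + 0) = -7 + (N + t) = -7 + N + t)
K(q) = 14 - q (K(q) = 4 - (-7 - 3 + q) = 4 - (-10 + q) = 4 + (10 - q) = 14 - q)
f = 1455 (f = ((14 - (-1 + 6))*485)/3 = ((14 - 1*5)*485)/3 = ((14 - 5)*485)/3 = (9*485)/3 = (1/3)*4365 = 1455)
1/f = 1/1455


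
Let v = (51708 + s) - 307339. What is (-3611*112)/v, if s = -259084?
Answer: 404432/514715 ≈ 0.78574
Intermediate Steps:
v = -514715 (v = (51708 - 259084) - 307339 = -207376 - 307339 = -514715)
(-3611*112)/v = -3611*112/(-514715) = -1*404432*(-1/514715) = -404432*(-1/514715) = 404432/514715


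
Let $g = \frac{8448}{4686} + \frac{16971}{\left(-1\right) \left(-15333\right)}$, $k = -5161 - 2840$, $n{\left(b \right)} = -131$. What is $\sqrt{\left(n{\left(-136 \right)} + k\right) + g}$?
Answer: $\frac{i \sqrt{1070459917430997}}{362881} \approx 90.161 i$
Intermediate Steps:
$k = -8001$
$g = \frac{1055855}{362881}$ ($g = 8448 \cdot \frac{1}{4686} + \frac{16971}{15333} = \frac{128}{71} + 16971 \cdot \frac{1}{15333} = \frac{128}{71} + \frac{5657}{5111} = \frac{1055855}{362881} \approx 2.9096$)
$\sqrt{\left(n{\left(-136 \right)} + k\right) + g} = \sqrt{\left(-131 - 8001\right) + \frac{1055855}{362881}} = \sqrt{-8132 + \frac{1055855}{362881}} = \sqrt{- \frac{2949892437}{362881}} = \frac{i \sqrt{1070459917430997}}{362881}$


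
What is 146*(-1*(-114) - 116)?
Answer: -292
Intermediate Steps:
146*(-1*(-114) - 116) = 146*(114 - 116) = 146*(-2) = -292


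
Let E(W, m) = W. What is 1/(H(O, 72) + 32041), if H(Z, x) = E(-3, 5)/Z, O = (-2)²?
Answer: 4/128161 ≈ 3.1211e-5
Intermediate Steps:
O = 4
H(Z, x) = -3/Z
1/(H(O, 72) + 32041) = 1/(-3/4 + 32041) = 1/(-3*¼ + 32041) = 1/(-¾ + 32041) = 1/(128161/4) = 4/128161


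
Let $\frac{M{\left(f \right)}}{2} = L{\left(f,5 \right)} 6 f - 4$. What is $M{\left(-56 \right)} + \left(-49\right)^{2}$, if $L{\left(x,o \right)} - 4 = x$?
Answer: $37337$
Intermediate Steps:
$L{\left(x,o \right)} = 4 + x$
$M{\left(f \right)} = -8 + 12 f \left(4 + f\right)$ ($M{\left(f \right)} = 2 \left(\left(4 + f\right) 6 f - 4\right) = 2 \left(6 f \left(4 + f\right) - 4\right) = 2 \left(-4 + 6 f \left(4 + f\right)\right) = -8 + 12 f \left(4 + f\right)$)
$M{\left(-56 \right)} + \left(-49\right)^{2} = \left(-8 + 12 \left(-56\right) \left(4 - 56\right)\right) + \left(-49\right)^{2} = \left(-8 + 12 \left(-56\right) \left(-52\right)\right) + 2401 = \left(-8 + 34944\right) + 2401 = 34936 + 2401 = 37337$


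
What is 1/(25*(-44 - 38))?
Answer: -1/2050 ≈ -0.00048780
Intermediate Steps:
1/(25*(-44 - 38)) = 1/(25*(-82)) = 1/(-2050) = -1/2050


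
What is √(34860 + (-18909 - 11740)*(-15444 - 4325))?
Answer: 41*√360461 ≈ 24616.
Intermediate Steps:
√(34860 + (-18909 - 11740)*(-15444 - 4325)) = √(34860 - 30649*(-19769)) = √(34860 + 605900081) = √605934941 = 41*√360461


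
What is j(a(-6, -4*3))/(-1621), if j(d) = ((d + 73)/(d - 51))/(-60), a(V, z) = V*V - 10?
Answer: -33/810500 ≈ -4.0716e-5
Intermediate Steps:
a(V, z) = -10 + V² (a(V, z) = V² - 10 = -10 + V²)
j(d) = -(73 + d)/(60*(-51 + d)) (j(d) = ((73 + d)/(-51 + d))*(-1/60) = -(73 + d)/(60*(-51 + d)))
j(a(-6, -4*3))/(-1621) = ((-73 - (-10 + (-6)²))/(60*(-51 + (-10 + (-6)²))))/(-1621) = ((-73 - (-10 + 36))/(60*(-51 + (-10 + 36))))*(-1/1621) = ((-73 - 1*26)/(60*(-51 + 26)))*(-1/1621) = ((1/60)*(-73 - 26)/(-25))*(-1/1621) = ((1/60)*(-1/25)*(-99))*(-1/1621) = (33/500)*(-1/1621) = -33/810500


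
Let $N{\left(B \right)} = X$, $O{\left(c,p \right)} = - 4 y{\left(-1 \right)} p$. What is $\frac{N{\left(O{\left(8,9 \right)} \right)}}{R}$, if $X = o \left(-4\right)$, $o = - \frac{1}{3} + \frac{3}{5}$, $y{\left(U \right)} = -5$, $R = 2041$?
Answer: $- \frac{16}{30615} \approx -0.00052262$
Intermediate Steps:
$o = \frac{4}{15}$ ($o = \left(-1\right) \frac{1}{3} + 3 \cdot \frac{1}{5} = - \frac{1}{3} + \frac{3}{5} = \frac{4}{15} \approx 0.26667$)
$O{\left(c,p \right)} = 20 p$ ($O{\left(c,p \right)} = \left(-4\right) \left(-5\right) p = 20 p$)
$X = - \frac{16}{15}$ ($X = \frac{4}{15} \left(-4\right) = - \frac{16}{15} \approx -1.0667$)
$N{\left(B \right)} = - \frac{16}{15}$
$\frac{N{\left(O{\left(8,9 \right)} \right)}}{R} = - \frac{16}{15 \cdot 2041} = \left(- \frac{16}{15}\right) \frac{1}{2041} = - \frac{16}{30615}$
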